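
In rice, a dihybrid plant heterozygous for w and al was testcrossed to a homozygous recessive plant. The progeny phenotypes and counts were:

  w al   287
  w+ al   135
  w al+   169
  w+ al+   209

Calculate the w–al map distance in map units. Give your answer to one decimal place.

The two most frequent classes, w+ al+ (209) and w al (287), are the parental types, so the F1 was w+ al+ / w al.
The recombinant classes are w+ al and w al+: 135 + 169 = 304.
Recombination frequency = 304/800 = 0.3800 ≈ 38.0%, i.e. 38.0 map units.

38.0 map units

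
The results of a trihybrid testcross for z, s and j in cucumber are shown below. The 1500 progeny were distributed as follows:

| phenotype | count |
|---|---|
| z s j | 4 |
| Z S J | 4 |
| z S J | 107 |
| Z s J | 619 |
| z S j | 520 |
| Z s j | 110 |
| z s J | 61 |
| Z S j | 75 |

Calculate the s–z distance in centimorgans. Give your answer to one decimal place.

The two most frequent reciprocal classes, Z s J and z S j, are the parental types, so the F1 was Z s J / z S j.
The two rarest classes, Z S J and z s j, are the double crossovers. Comparing them with the parentals, only the s allele has switched, so s is the middle locus and the order is z – s – j.
Crossovers in the z–s interval produce the single-crossover classes z s J and Z S j (61 + 75 = 136) plus the double crossovers (8).
RF(z–s) = (136 + 8) / 1500 = 144/1500 = 0.0960 → 9.6 centimorgans.

9.6 centimorgans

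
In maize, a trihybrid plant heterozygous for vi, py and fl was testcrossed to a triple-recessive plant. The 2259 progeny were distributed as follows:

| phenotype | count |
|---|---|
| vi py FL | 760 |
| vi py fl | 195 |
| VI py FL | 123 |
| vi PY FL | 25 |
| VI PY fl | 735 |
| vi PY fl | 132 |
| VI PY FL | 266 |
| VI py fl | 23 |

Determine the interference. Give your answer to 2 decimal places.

The two most frequent reciprocal classes, vi py FL and VI PY fl, are the parental types, so the F1 was vi py FL / VI PY fl.
The two rarest classes, vi PY FL and VI py fl, are the double crossovers. Comparing them with the parentals, only the py allele has switched, so py is the middle locus and the order is fl – py – vi.
fl–py: (461 + 48)/2259 = 0.2253; py–vi: (255 + 48)/2259 = 0.1341.
Expected DCO frequency = 0.2253 × 0.1341 ≈ 0.03021; observed = 48/2259 ≈ 0.02125.
Coefficient of coincidence = 0.02125/0.03021 ≈ 0.70; interference = 1 − 0.70 = 0.30.

0.30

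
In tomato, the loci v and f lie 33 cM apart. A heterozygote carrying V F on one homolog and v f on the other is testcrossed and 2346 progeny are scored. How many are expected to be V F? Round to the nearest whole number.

A map distance of 33 cM corresponds to a recombination frequency of 0.330.
The F1 is V F / v f, so V F is a parental gamete class with expected frequency (1 − r)/2 = 0.670/2 = 0.3350.
Expected number = 0.3350 × 2346 = 785.91 ≈ 786.

786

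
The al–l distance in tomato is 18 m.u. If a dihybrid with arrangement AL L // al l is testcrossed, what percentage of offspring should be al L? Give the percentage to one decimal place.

A map distance of 18 m.u. corresponds to a recombination frequency of 0.180.
The F1 is AL L / al l, so al L is a recombinant gamete class with expected frequency r/2 = 0.180/2 = 0.0900.
That is 0.0900 = 9.0% of the progeny.

9.0%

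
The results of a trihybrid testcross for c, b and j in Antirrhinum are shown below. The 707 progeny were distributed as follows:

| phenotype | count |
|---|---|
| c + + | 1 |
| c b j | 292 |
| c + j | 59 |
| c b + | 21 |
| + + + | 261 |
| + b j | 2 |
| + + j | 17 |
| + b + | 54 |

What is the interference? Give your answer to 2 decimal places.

The two most frequent reciprocal classes, + + + and c b j, are the parental types, so the F1 was + + + / c b j.
The two rarest classes, c + + and + b j, are the double crossovers. Comparing them with the parentals, only the c allele has switched, so c is the middle locus and the order is j – c – b.
j–c: (38 + 3)/707 = 0.0580; c–b: (113 + 3)/707 = 0.1641.
Expected DCO frequency = 0.0580 × 0.1641 ≈ 0.00952; observed = 3/707 ≈ 0.00424.
Coefficient of coincidence = 0.00424/0.00952 ≈ 0.45; interference = 1 − 0.45 = 0.55.

0.55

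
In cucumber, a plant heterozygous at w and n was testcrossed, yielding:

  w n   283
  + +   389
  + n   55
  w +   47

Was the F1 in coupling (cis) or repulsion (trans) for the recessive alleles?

cis

The two most frequent classes are + + (389) and w n (283); these are the parental (non-recombinant) types.
So the F1 carried + + on one chromosome and w n on the other — the recessive alleles are on the same chromosome (cis / coupling).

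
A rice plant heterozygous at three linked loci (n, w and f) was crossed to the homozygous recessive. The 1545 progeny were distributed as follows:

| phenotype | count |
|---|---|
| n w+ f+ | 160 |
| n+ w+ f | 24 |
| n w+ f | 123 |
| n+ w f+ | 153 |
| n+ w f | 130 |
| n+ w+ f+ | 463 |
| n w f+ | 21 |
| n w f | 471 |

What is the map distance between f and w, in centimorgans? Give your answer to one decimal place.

The two most frequent reciprocal classes, n w f and n+ w+ f+, are the parental types, so the F1 was n w f / n+ w+ f+.
The two rarest classes, n w f+ and n+ w+ f, are the double crossovers. Comparing them with the parentals, only the f allele has switched, so f is the middle locus and the order is w – f – n.
Crossovers in the w–f interval produce the single-crossover classes n w+ f and n+ w f+ (123 + 153 = 276) plus the double crossovers (45).
RF(w–f) = (276 + 45) / 1545 = 321/1545 = 0.2078 → 20.8 centimorgans.

20.8 centimorgans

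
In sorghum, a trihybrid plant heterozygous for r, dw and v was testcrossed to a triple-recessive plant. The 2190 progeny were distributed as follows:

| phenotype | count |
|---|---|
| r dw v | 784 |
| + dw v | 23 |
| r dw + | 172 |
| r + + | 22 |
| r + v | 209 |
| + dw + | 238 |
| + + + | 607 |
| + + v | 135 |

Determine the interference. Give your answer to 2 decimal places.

0.43

The two most frequent reciprocal classes, r dw v and + + +, are the parental types, so the F1 was r dw v / + + +.
The two rarest classes, + dw v and r + +, are the double crossovers. Comparing them with the parentals, only the r allele has switched, so r is the middle locus and the order is dw – r – v.
dw–r: (447 + 45)/2190 = 0.2247; r–v: (307 + 45)/2190 = 0.1607.
Expected DCO frequency = 0.2247 × 0.1607 ≈ 0.03611; observed = 45/2190 ≈ 0.02055.
Coefficient of coincidence = 0.02055/0.03611 ≈ 0.57; interference = 1 − 0.57 = 0.43.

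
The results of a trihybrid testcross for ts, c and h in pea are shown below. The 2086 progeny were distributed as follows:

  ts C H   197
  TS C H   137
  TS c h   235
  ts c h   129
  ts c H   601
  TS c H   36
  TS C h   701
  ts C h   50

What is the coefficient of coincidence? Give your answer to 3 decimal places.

0.984

The two most frequent reciprocal classes, ts c H and TS C h, are the parental types, so the F1 was ts c H / TS C h.
The two rarest classes, TS c H and ts C h, are the double crossovers. Comparing them with the parentals, only the ts allele has switched, so ts is the middle locus and the order is h – ts – c.
h–ts: (266 + 86)/2086 = 0.1687; ts–c: (432 + 86)/2086 = 0.2483.
Expected DCO frequency = 0.1687 × 0.2483 ≈ 0.04189; observed = 86/2086 ≈ 0.04123.
Coefficient of coincidence = 0.04123/0.04189 ≈ 0.984.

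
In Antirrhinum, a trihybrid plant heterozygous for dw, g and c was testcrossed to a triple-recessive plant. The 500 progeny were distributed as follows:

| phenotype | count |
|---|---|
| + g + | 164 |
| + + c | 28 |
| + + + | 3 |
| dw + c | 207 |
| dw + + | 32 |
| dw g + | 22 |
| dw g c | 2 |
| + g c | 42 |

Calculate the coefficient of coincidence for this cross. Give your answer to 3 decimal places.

0.575

The two most frequent reciprocal classes, + g + and dw + c, are the parental types, so the F1 was + g + / dw + c.
The two rarest classes, + + + and dw g c, are the double crossovers. Comparing them with the parentals, only the g allele has switched, so g is the middle locus and the order is dw – g – c.
dw–g: (50 + 5)/500 = 0.1100; g–c: (74 + 5)/500 = 0.1580.
Expected DCO frequency = 0.1100 × 0.1580 ≈ 0.01738; observed = 5/500 ≈ 0.01000.
Coefficient of coincidence = 0.01000/0.01738 ≈ 0.575.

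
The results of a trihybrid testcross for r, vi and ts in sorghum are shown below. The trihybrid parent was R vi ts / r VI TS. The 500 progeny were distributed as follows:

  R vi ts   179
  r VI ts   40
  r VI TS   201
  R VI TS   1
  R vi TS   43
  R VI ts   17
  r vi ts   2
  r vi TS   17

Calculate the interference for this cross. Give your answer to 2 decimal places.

The two rarest classes, r vi ts and R VI TS, are the double crossovers. Comparing them with the parentals, only the r allele has switched, so r is the middle locus and the order is ts – r – vi.
ts–r: (83 + 3)/500 = 0.1720; r–vi: (34 + 3)/500 = 0.0740.
Expected DCO frequency = 0.1720 × 0.0740 ≈ 0.01273; observed = 3/500 ≈ 0.00600.
Coefficient of coincidence = 0.00600/0.01273 ≈ 0.47; interference = 1 − 0.47 = 0.53.

0.53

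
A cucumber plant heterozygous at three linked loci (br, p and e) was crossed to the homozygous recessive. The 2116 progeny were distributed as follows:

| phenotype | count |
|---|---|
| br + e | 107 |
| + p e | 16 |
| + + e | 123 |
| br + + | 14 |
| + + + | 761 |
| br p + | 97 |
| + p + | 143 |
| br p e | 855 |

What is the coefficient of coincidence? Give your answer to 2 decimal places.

0.91

The two most frequent reciprocal classes, + + + and br p e, are the parental types, so the F1 was + + + / br p e.
The two rarest classes, br + + and + p e, are the double crossovers. Comparing them with the parentals, only the br allele has switched, so br is the middle locus and the order is p – br – e.
p–br: (250 + 30)/2116 = 0.1323; br–e: (220 + 30)/2116 = 0.1181.
Expected DCO frequency = 0.1323 × 0.1181 ≈ 0.01562; observed = 30/2116 ≈ 0.01418.
Coefficient of coincidence = 0.01418/0.01562 ≈ 0.91.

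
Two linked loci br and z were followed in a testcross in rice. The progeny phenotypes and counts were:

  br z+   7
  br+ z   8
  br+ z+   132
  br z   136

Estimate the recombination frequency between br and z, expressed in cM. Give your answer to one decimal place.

The two most frequent classes, br+ z+ (132) and br z (136), are the parental types, so the F1 was br+ z+ / br z.
The recombinant classes are br+ z and br z+: 8 + 7 = 15.
Recombination frequency = 15/283 = 0.0530 ≈ 5.3%, i.e. 5.3 cM.

5.3 cM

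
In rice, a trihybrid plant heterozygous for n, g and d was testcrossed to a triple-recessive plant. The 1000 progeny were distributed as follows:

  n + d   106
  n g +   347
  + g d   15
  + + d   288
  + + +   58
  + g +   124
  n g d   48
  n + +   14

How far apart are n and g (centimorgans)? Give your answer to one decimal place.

25.9 centimorgans

The two most frequent reciprocal classes, n g + and + + d, are the parental types, so the F1 was n g + / + + d.
The two rarest classes, n + + and + g d, are the double crossovers. Comparing them with the parentals, only the g allele has switched, so g is the middle locus and the order is n – g – d.
Crossovers in the n–g interval produce the single-crossover classes + g + and n + d (124 + 106 = 230) plus the double crossovers (29).
RF(n–g) = (230 + 29) / 1000 = 259/1000 = 0.2590 → 25.9 centimorgans.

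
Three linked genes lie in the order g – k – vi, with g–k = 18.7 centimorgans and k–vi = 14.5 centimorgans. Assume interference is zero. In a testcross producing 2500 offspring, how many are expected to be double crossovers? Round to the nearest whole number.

Map distances give recombination frequencies of 0.187 and 0.145 for the two intervals.
With no interference, expected double-crossover frequency = 0.187 × 0.145 = 0.02711.
Expected number = 0.02711 × 2500 = 67.79 ≈ 68.

68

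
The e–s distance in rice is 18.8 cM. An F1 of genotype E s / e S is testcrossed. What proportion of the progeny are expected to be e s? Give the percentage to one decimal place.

9.4%

A map distance of 18.8 cM corresponds to a recombination frequency of 0.188.
The F1 is E s / e S, so e s is a recombinant gamete class with expected frequency r/2 = 0.188/2 = 0.0940.
That is 0.0940 = 9.4% of the progeny.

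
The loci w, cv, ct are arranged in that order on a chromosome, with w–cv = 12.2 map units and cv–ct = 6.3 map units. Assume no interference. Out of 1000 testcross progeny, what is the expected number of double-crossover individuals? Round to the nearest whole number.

Map distances give recombination frequencies of 0.122 and 0.063 for the two intervals.
With no interference, expected double-crossover frequency = 0.122 × 0.063 = 0.00769.
Expected number = 0.00769 × 1000 = 7.69 ≈ 8.

8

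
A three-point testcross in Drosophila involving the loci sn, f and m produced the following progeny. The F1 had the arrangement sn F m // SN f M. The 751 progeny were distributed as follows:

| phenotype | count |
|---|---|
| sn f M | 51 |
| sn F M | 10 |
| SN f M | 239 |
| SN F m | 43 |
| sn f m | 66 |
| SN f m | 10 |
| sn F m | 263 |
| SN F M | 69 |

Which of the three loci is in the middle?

The two rarest classes, sn F M and SN f m, are the double crossovers. Comparing them with the parentals, only the m allele has switched, so m is the middle locus and the order is f – m – sn.

m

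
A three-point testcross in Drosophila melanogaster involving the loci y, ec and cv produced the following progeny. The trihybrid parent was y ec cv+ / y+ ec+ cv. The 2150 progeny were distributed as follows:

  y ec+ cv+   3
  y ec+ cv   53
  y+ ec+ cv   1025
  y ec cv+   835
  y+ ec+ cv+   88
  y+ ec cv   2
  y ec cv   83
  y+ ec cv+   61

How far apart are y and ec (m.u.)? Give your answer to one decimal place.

5.5 m.u.

The two rarest classes, y ec+ cv+ and y+ ec cv, are the double crossovers. Comparing them with the parentals, only the ec allele has switched, so ec is the middle locus and the order is y – ec – cv.
Crossovers in the y–ec interval produce the single-crossover classes y+ ec cv+ and y ec+ cv (61 + 53 = 114) plus the double crossovers (5).
RF(y–ec) = (114 + 5) / 2150 = 119/2150 = 0.0553 → 5.5 m.u.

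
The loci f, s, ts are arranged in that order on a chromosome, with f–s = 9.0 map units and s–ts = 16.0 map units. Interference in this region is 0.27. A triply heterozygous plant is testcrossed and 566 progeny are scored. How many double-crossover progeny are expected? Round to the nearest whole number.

Map distances give recombination frequencies of 0.090 and 0.160 for the two intervals.
With interference 0.27 (so coincidence = 0.73), expected double-crossover frequency = 0.090 × 0.160 × 0.73 = 0.01051.
Expected number = 0.01051 × 566 = 5.95 ≈ 6.

6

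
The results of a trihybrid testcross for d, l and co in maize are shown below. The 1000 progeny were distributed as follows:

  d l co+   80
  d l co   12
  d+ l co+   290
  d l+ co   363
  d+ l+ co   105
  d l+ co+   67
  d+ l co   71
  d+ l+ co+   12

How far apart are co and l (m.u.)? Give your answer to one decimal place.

The two most frequent reciprocal classes, d+ l co+ and d l+ co, are the parental types, so the F1 was d+ l co+ / d l+ co.
The two rarest classes, d+ l+ co+ and d l co, are the double crossovers. Comparing them with the parentals, only the l allele has switched, so l is the middle locus and the order is co – l – d.
Crossovers in the co–l interval produce the single-crossover classes d+ l co and d l+ co+ (71 + 67 = 138) plus the double crossovers (24).
RF(co–l) = (138 + 24) / 1000 = 162/1000 = 0.1620 → 16.2 m.u.

16.2 m.u.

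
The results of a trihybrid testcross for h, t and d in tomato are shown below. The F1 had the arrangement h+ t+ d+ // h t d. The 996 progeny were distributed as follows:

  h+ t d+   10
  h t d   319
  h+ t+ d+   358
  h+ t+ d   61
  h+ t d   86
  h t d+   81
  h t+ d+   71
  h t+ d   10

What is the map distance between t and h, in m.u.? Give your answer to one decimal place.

The two rarest classes, h+ t d+ and h t+ d, are the double crossovers. Comparing them with the parentals, only the t allele has switched, so t is the middle locus and the order is d – t – h.
Crossovers in the t–h interval produce the single-crossover classes h t+ d+ and h+ t d (71 + 86 = 157) plus the double crossovers (20).
RF(t–h) = (157 + 20) / 996 = 177/996 = 0.1777 → 17.8 m.u.

17.8 m.u.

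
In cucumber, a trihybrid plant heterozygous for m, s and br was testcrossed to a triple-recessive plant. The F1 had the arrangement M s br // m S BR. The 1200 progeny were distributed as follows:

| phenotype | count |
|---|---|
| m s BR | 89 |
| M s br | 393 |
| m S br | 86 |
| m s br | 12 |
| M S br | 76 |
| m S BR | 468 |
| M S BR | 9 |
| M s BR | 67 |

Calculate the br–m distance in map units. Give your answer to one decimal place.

14.5 map units

The two rarest classes, m s br and M S BR, are the double crossovers. Comparing them with the parentals, only the m allele has switched, so m is the middle locus and the order is s – m – br.
Crossovers in the m–br interval produce the single-crossover classes M s BR and m S br (67 + 86 = 153) plus the double crossovers (21).
RF(m–br) = (153 + 21) / 1200 = 174/1200 = 0.1450 → 14.5 map units.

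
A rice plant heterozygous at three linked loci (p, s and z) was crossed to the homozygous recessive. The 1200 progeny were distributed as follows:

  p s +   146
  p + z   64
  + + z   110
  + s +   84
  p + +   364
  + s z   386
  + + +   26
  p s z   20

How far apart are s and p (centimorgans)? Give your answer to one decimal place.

25.2 centimorgans

The two most frequent reciprocal classes, p + + and + s z, are the parental types, so the F1 was p + + / + s z.
The two rarest classes, + + + and p s z, are the double crossovers. Comparing them with the parentals, only the p allele has switched, so p is the middle locus and the order is s – p – z.
Crossovers in the s–p interval produce the single-crossover classes p s + and + + z (146 + 110 = 256) plus the double crossovers (46).
RF(s–p) = (256 + 46) / 1200 = 302/1200 = 0.2517 → 25.2 centimorgans.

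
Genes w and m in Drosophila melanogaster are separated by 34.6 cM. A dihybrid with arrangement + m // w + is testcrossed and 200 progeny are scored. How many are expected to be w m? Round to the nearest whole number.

35

A map distance of 34.6 cM corresponds to a recombination frequency of 0.346.
The F1 is + m / w +, so w m is a recombinant gamete class with expected frequency r/2 = 0.346/2 = 0.1730.
Expected number = 0.1730 × 200 = 34.60 ≈ 35.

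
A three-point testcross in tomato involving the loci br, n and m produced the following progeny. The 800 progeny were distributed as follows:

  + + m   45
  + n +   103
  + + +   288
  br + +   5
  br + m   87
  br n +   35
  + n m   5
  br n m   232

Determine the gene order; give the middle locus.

The two most frequent reciprocal classes, + + + and br n m, are the parental types, so the F1 was + + + / br n m.
The two rarest classes, br + + and + n m, are the double crossovers. Comparing them with the parentals, only the br allele has switched, so br is the middle locus and the order is n – br – m.

br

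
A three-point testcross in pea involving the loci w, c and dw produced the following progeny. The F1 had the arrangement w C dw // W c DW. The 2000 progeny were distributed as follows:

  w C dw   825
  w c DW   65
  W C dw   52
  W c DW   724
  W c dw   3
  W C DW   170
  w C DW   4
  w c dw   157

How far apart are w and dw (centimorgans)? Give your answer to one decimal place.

6.2 centimorgans

The two rarest classes, w C DW and W c dw, are the double crossovers. Comparing them with the parentals, only the dw allele has switched, so dw is the middle locus and the order is c – dw – w.
Crossovers in the dw–w interval produce the single-crossover classes W C dw and w c DW (52 + 65 = 117) plus the double crossovers (7).
RF(dw–w) = (117 + 7) / 2000 = 124/2000 = 0.0620 → 6.2 centimorgans.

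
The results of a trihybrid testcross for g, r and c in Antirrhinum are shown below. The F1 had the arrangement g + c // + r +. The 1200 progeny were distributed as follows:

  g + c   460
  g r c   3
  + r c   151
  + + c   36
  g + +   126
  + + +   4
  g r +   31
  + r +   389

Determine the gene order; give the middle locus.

r

The two rarest classes, g r c and + + +, are the double crossovers. Comparing them with the parentals, only the r allele has switched, so r is the middle locus and the order is g – r – c.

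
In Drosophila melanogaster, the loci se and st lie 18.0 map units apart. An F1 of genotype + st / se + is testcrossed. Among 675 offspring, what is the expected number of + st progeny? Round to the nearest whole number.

277

A map distance of 18.0 map units corresponds to a recombination frequency of 0.180.
The F1 is + st / se +, so + st is a parental gamete class with expected frequency (1 − r)/2 = 0.820/2 = 0.4100.
Expected number = 0.4100 × 675 = 276.75 ≈ 277.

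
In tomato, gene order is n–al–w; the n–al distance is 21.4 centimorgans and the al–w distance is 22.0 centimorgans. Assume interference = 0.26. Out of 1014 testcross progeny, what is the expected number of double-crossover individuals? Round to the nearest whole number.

35

Map distances give recombination frequencies of 0.214 and 0.220 for the two intervals.
With interference 0.26 (so coincidence = 0.74), expected double-crossover frequency = 0.214 × 0.220 × 0.74 = 0.03484.
Expected number = 0.03484 × 1014 = 35.33 ≈ 35.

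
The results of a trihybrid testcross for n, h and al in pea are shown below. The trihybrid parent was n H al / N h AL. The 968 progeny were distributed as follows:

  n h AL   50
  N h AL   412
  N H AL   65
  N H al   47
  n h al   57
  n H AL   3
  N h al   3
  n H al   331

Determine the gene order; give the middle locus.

al

The two rarest classes, n H AL and N h al, are the double crossovers. Comparing them with the parentals, only the al allele has switched, so al is the middle locus and the order is n – al – h.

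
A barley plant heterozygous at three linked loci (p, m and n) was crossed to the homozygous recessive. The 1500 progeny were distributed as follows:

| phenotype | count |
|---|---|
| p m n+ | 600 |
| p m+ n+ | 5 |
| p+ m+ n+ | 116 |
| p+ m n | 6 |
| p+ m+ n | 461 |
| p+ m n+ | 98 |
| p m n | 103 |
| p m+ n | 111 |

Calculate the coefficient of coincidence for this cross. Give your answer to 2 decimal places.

The two most frequent reciprocal classes, p m n+ and p+ m+ n, are the parental types, so the F1 was p m n+ / p+ m+ n.
The two rarest classes, p m+ n+ and p+ m n, are the double crossovers. Comparing them with the parentals, only the m allele has switched, so m is the middle locus and the order is n – m – p.
n–m: (219 + 11)/1500 = 0.1533; m–p: (209 + 11)/1500 = 0.1467.
Expected DCO frequency = 0.1533 × 0.1467 ≈ 0.02249; observed = 11/1500 ≈ 0.00733.
Coefficient of coincidence = 0.00733/0.02249 ≈ 0.33.

0.33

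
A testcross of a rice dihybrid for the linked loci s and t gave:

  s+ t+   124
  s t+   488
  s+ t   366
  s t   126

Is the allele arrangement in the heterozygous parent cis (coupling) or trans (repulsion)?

The two most frequent classes are s+ t (366) and s t+ (488); these are the parental (non-recombinant) types.
So the F1 carried s+ t on one chromosome and s t+ on the other — the recessive alleles are on opposite chromosomes (trans / repulsion).

trans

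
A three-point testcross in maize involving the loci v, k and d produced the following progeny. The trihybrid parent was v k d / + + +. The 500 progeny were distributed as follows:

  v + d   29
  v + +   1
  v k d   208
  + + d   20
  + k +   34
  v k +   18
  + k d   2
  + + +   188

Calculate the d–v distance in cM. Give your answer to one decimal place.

The two rarest classes, + k d and v + +, are the double crossovers. Comparing them with the parentals, only the v allele has switched, so v is the middle locus and the order is k – v – d.
Crossovers in the v–d interval produce the single-crossover classes v k + and + + d (18 + 20 = 38) plus the double crossovers (3).
RF(v–d) = (38 + 3) / 500 = 41/500 = 0.0820 → 8.2 cM.

8.2 cM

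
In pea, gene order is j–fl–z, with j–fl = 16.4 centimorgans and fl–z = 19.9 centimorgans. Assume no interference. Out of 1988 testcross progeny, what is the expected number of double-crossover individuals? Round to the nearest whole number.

65

Map distances give recombination frequencies of 0.164 and 0.199 for the two intervals.
With no interference, expected double-crossover frequency = 0.164 × 0.199 = 0.03264.
Expected number = 0.03264 × 1988 = 64.88 ≈ 65.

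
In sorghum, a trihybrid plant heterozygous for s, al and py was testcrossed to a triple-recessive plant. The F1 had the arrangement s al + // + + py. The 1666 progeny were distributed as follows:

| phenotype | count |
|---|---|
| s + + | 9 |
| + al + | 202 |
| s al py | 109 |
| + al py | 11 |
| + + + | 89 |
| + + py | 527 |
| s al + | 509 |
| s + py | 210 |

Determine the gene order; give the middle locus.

The two rarest classes, s + + and + al py, are the double crossovers. Comparing them with the parentals, only the al allele has switched, so al is the middle locus and the order is s – al – py.

al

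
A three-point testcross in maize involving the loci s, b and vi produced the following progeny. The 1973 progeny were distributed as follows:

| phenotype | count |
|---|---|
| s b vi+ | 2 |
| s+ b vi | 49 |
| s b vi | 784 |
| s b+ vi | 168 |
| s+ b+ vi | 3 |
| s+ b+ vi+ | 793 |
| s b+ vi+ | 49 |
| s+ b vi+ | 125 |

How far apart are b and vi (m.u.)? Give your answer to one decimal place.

15.1 m.u.

The two most frequent reciprocal classes, s b vi and s+ b+ vi+, are the parental types, so the F1 was s b vi / s+ b+ vi+.
The two rarest classes, s b vi+ and s+ b+ vi, are the double crossovers. Comparing them with the parentals, only the vi allele has switched, so vi is the middle locus and the order is b – vi – s.
Crossovers in the b–vi interval produce the single-crossover classes s b+ vi and s+ b vi+ (168 + 125 = 293) plus the double crossovers (5).
RF(b–vi) = (293 + 5) / 1973 = 298/1973 = 0.1510 → 15.1 m.u.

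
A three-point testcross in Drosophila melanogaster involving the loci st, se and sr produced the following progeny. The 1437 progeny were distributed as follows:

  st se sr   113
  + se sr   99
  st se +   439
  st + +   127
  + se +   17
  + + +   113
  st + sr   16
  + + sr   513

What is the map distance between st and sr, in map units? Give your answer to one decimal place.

18.0 map units

The two most frequent reciprocal classes, st se + and + + sr, are the parental types, so the F1 was st se + / + + sr.
The two rarest classes, + se + and st + sr, are the double crossovers. Comparing them with the parentals, only the st allele has switched, so st is the middle locus and the order is sr – st – se.
Crossovers in the sr–st interval produce the single-crossover classes st se sr and + + + (113 + 113 = 226) plus the double crossovers (33).
RF(sr–st) = (226 + 33) / 1437 = 259/1437 = 0.1802 → 18.0 map units.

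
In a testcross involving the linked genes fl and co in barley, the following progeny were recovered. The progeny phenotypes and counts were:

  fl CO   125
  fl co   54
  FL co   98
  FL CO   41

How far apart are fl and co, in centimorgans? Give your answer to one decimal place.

The two most frequent classes, FL co (98) and fl CO (125), are the parental types, so the F1 was FL co / fl CO.
The recombinant classes are FL CO and fl co: 41 + 54 = 95.
Recombination frequency = 95/318 = 0.2987 ≈ 29.9%, i.e. 29.9 centimorgans.

29.9 centimorgans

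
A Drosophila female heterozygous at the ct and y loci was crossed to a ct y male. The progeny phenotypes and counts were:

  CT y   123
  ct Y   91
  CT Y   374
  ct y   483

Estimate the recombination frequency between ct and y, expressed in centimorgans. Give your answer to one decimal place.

20.0 centimorgans

The two most frequent classes, CT Y (374) and ct y (483), are the parental types, so the F1 was CT Y / ct y.
The recombinant classes are CT y and ct Y: 123 + 91 = 214.
Recombination frequency = 214/1071 = 0.1998 ≈ 20.0%, i.e. 20.0 centimorgans.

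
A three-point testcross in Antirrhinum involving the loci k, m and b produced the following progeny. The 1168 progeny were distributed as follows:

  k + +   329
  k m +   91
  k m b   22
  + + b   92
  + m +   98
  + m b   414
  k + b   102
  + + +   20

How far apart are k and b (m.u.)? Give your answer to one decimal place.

20.7 m.u.

The two most frequent reciprocal classes, k + + and + m b, are the parental types, so the F1 was k + + / + m b.
The two rarest classes, + + + and k m b, are the double crossovers. Comparing them with the parentals, only the k allele has switched, so k is the middle locus and the order is m – k – b.
Crossovers in the k–b interval produce the single-crossover classes k + b and + m + (102 + 98 = 200) plus the double crossovers (42).
RF(k–b) = (200 + 42) / 1168 = 242/1168 = 0.2072 → 20.7 m.u.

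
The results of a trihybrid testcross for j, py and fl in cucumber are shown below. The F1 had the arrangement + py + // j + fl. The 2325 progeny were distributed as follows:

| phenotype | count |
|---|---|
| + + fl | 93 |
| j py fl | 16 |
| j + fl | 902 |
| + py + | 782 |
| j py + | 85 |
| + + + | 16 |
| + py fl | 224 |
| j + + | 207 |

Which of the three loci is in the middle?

The two rarest classes, + + + and j py fl, are the double crossovers. Comparing them with the parentals, only the py allele has switched, so py is the middle locus and the order is j – py – fl.

py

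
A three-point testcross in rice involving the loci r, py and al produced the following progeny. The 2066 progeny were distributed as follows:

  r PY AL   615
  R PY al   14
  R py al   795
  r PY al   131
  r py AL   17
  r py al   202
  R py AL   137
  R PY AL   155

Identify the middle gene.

py

The two most frequent reciprocal classes, r PY AL and R py al, are the parental types, so the F1 was r PY AL / R py al.
The two rarest classes, r py AL and R PY al, are the double crossovers. Comparing them with the parentals, only the py allele has switched, so py is the middle locus and the order is r – py – al.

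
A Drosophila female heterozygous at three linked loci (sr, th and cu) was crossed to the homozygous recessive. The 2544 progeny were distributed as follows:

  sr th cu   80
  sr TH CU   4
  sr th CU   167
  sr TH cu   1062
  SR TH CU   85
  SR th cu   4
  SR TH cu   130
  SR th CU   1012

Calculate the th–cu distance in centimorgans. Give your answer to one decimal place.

6.8 centimorgans

The two most frequent reciprocal classes, SR th CU and sr TH cu, are the parental types, so the F1 was SR th CU / sr TH cu.
The two rarest classes, SR th cu and sr TH CU, are the double crossovers. Comparing them with the parentals, only the cu allele has switched, so cu is the middle locus and the order is th – cu – sr.
Crossovers in the th–cu interval produce the single-crossover classes SR TH CU and sr th cu (85 + 80 = 165) plus the double crossovers (8).
RF(th–cu) = (165 + 8) / 2544 = 173/2544 = 0.0680 → 6.8 centimorgans.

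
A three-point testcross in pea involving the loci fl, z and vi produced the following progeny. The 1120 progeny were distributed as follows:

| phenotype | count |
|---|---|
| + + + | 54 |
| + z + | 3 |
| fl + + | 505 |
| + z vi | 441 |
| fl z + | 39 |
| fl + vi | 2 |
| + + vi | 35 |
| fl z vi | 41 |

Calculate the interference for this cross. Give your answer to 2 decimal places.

The two most frequent reciprocal classes, fl + + and + z vi, are the parental types, so the F1 was fl + + / + z vi.
The two rarest classes, fl + vi and + z +, are the double crossovers. Comparing them with the parentals, only the vi allele has switched, so vi is the middle locus and the order is z – vi – fl.
z–vi: (74 + 5)/1120 = 0.0705; vi–fl: (95 + 5)/1120 = 0.0893.
Expected DCO frequency = 0.0705 × 0.0893 ≈ 0.00630; observed = 5/1120 ≈ 0.00446.
Coefficient of coincidence = 0.00446/0.00630 ≈ 0.71; interference = 1 − 0.71 = 0.29.

0.29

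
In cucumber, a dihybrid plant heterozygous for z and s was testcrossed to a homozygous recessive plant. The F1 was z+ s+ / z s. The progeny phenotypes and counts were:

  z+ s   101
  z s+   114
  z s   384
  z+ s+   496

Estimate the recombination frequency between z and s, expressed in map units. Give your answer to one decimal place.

The recombinant classes are z+ s and z s+: 101 + 114 = 215.
Recombination frequency = 215/1095 = 0.1963 ≈ 19.6%, i.e. 19.6 map units.

19.6 map units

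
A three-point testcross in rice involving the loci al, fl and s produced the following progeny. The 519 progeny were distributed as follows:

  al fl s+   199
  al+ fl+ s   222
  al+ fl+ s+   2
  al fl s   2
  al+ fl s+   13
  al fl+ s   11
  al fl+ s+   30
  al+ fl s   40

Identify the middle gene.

The two most frequent reciprocal classes, al+ fl+ s and al fl s+, are the parental types, so the F1 was al+ fl+ s / al fl s+.
The two rarest classes, al+ fl+ s+ and al fl s, are the double crossovers. Comparing them with the parentals, only the s allele has switched, so s is the middle locus and the order is al – s – fl.

s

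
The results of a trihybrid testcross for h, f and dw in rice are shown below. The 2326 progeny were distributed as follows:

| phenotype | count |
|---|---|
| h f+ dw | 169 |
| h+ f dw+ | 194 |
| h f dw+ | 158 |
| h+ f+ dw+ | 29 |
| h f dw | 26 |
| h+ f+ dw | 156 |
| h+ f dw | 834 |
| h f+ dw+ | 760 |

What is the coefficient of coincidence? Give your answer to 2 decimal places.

0.83

The two most frequent reciprocal classes, h f+ dw+ and h+ f dw, are the parental types, so the F1 was h f+ dw+ / h+ f dw.
The two rarest classes, h+ f+ dw+ and h f dw, are the double crossovers. Comparing them with the parentals, only the h allele has switched, so h is the middle locus and the order is f – h – dw.
f–h: (314 + 55)/2326 = 0.1586; h–dw: (363 + 55)/2326 = 0.1797.
Expected DCO frequency = 0.1586 × 0.1797 ≈ 0.02850; observed = 55/2326 ≈ 0.02365.
Coefficient of coincidence = 0.02365/0.02850 ≈ 0.83.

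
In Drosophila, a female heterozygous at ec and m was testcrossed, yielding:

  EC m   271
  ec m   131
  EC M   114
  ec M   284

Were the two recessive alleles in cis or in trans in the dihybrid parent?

trans

The two most frequent classes are EC m (271) and ec M (284); these are the parental (non-recombinant) types.
So the F1 carried EC m on one chromosome and ec M on the other — the recessive alleles are on opposite chromosomes (trans / repulsion).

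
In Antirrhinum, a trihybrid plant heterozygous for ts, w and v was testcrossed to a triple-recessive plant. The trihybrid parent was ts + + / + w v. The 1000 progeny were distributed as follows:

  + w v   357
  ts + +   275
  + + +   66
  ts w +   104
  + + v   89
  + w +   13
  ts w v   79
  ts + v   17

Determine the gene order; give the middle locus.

The two rarest classes, ts + v and + w +, are the double crossovers. Comparing them with the parentals, only the v allele has switched, so v is the middle locus and the order is ts – v – w.

v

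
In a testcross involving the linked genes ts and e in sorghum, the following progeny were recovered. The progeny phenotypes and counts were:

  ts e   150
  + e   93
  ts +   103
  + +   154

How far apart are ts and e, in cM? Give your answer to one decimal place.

The two most frequent classes, + + (154) and ts e (150), are the parental types, so the F1 was + + / ts e.
The recombinant classes are + e and ts +: 93 + 103 = 196.
Recombination frequency = 196/500 = 0.3920 ≈ 39.2%, i.e. 39.2 cM.

39.2 cM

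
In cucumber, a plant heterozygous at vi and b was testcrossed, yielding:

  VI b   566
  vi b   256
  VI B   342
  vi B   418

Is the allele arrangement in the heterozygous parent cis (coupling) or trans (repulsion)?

The two most frequent classes are VI b (566) and vi B (418); these are the parental (non-recombinant) types.
So the F1 carried VI b on one chromosome and vi B on the other — the recessive alleles are on opposite chromosomes (trans / repulsion).

trans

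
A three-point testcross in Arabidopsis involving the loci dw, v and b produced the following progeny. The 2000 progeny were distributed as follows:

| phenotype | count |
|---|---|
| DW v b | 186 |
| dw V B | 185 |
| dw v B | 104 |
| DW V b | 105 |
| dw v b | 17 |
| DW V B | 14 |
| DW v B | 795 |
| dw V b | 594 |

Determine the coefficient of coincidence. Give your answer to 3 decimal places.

0.643

The two most frequent reciprocal classes, dw V b and DW v B, are the parental types, so the F1 was dw V b / DW v B.
The two rarest classes, dw v b and DW V B, are the double crossovers. Comparing them with the parentals, only the v allele has switched, so v is the middle locus and the order is b – v – dw.
b–v: (371 + 31)/2000 = 0.2010; v–dw: (209 + 31)/2000 = 0.1200.
Expected DCO frequency = 0.2010 × 0.1200 ≈ 0.02412; observed = 31/2000 ≈ 0.01550.
Coefficient of coincidence = 0.01550/0.02412 ≈ 0.643.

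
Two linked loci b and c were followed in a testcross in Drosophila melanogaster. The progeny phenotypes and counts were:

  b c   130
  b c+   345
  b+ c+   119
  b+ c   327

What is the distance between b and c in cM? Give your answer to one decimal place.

27.0 cM

The two most frequent classes, b+ c (327) and b c+ (345), are the parental types, so the F1 was b+ c / b c+.
The recombinant classes are b+ c+ and b c: 119 + 130 = 249.
Recombination frequency = 249/921 = 0.2704 ≈ 27.0%, i.e. 27.0 cM.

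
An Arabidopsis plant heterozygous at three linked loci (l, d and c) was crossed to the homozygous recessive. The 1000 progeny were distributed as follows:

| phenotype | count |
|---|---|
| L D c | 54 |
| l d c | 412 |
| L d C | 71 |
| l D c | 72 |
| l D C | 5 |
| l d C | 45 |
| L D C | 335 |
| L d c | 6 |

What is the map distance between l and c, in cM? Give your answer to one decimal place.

The two most frequent reciprocal classes, l d c and L D C, are the parental types, so the F1 was l d c / L D C.
The two rarest classes, L d c and l D C, are the double crossovers. Comparing them with the parentals, only the l allele has switched, so l is the middle locus and the order is c – l – d.
Crossovers in the c–l interval produce the single-crossover classes l d C and L D c (45 + 54 = 99) plus the double crossovers (11).
RF(c–l) = (99 + 11) / 1000 = 110/1000 = 0.1100 → 11.0 cM.

11.0 cM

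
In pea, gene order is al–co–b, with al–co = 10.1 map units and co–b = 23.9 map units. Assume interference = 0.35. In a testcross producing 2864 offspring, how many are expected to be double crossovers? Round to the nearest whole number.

Map distances give recombination frequencies of 0.101 and 0.239 for the two intervals.
With interference 0.35 (so coincidence = 0.65), expected double-crossover frequency = 0.101 × 0.239 × 0.65 = 0.01569.
Expected number = 0.01569 × 2864 = 44.94 ≈ 45.

45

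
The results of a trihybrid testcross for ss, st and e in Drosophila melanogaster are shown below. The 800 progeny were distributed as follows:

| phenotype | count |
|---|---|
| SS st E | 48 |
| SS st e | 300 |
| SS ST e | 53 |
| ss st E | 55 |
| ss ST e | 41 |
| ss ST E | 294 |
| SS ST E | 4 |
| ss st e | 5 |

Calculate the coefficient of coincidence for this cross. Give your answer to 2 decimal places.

0.63

The two most frequent reciprocal classes, ss ST E and SS st e, are the parental types, so the F1 was ss ST E / SS st e.
The two rarest classes, SS ST E and ss st e, are the double crossovers. Comparing them with the parentals, only the ss allele has switched, so ss is the middle locus and the order is st – ss – e.
st–ss: (108 + 9)/800 = 0.1462; ss–e: (89 + 9)/800 = 0.1225.
Expected DCO frequency = 0.1462 × 0.1225 ≈ 0.01791; observed = 9/800 ≈ 0.01125.
Coefficient of coincidence = 0.01125/0.01791 ≈ 0.63.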